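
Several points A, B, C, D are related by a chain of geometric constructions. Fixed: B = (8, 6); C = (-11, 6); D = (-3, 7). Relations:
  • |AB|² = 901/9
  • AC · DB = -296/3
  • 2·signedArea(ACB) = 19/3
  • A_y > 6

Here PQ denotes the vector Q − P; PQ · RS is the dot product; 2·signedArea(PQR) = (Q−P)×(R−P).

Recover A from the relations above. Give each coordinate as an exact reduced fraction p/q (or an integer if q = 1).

1. A_x = -2  [AC · DB = -296/3 ∩ 2·signedArea(ACB) = 19/3]
2. A_y = 19/3  [AC · DB = -296/3 ∩ 2·signedArea(ACB) = 19/3]
   → A = (-2, 19/3)

A = (-2, 19/3)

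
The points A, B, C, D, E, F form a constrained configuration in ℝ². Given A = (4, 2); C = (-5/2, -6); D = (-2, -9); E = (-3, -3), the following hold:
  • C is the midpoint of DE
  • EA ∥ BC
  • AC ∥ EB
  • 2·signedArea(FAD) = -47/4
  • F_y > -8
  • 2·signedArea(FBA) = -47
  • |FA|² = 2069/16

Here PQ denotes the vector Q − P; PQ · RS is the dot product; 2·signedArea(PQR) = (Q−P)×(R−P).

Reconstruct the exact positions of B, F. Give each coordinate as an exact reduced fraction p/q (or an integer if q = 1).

1. B_x = -19/2  [EA ∥ BC ∩ AC ∥ EB]
2. B_y = -11  [EA ∥ BC ∩ AC ∥ EB]
   → B = (-19/2, -11)
3. F_x = -9/4  [2·signedArea(FAD) = -47/4 ∩ 2·signedArea(FBA) = -47]
4. F_y = -15/2  [2·signedArea(FAD) = -47/4 ∩ 2·signedArea(FBA) = -47]
   → F = (-9/4, -15/2)

B = (-19/2, -11)
F = (-9/4, -15/2)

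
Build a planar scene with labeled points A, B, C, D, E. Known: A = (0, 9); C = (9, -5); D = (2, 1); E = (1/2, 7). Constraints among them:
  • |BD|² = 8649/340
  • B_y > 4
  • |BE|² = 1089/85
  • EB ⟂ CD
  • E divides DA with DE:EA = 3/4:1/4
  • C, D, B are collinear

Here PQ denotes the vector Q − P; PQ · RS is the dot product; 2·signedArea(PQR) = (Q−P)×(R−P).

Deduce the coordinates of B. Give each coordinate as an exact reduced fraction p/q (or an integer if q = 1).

B = (-311/170, 364/85)

1. B_x = -311/170  [C, D, B are collinear ∩ EB ⟂ CD]
2. B_y = 364/85  [C, D, B are collinear ∩ EB ⟂ CD]
   → B = (-311/170, 364/85)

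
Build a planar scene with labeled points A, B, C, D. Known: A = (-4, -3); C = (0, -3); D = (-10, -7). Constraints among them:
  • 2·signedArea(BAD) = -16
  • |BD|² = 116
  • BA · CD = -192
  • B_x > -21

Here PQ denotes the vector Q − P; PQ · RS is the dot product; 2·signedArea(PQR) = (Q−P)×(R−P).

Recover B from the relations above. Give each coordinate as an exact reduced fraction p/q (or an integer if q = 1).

1. B_x = -20  [BA · CD = -192 ∩ 2·signedArea(BAD) = -16]
2. B_y = -11  [BA · CD = -192 ∩ 2·signedArea(BAD) = -16]
   → B = (-20, -11)

B = (-20, -11)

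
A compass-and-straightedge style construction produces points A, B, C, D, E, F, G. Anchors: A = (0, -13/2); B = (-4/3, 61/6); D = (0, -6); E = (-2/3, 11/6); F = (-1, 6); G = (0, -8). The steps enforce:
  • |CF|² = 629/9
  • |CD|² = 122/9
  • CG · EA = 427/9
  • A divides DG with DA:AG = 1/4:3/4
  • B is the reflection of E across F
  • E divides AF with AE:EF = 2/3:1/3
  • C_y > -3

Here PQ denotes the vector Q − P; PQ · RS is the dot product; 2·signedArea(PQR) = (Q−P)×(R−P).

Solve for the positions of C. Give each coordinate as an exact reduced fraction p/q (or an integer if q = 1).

1. C_x = -1/3  [line -2/3·x + 25/3·y + 173/9 = 0 ∩ |CF|² = 629/9]
2. C_y = -7/3  [line -2/3·x + 25/3·y + 173/9 = 0 ∩ |CF|² = 629/9]
   → C = (-1/3, -7/3)

C = (-1/3, -7/3)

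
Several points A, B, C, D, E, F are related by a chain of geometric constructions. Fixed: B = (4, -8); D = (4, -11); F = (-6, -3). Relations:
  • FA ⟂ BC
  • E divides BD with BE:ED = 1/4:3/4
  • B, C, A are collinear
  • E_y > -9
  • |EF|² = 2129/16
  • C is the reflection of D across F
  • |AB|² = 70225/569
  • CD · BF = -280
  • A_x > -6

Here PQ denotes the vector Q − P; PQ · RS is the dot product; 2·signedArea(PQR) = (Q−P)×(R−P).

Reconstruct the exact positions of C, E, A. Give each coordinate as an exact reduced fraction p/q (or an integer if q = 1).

A = (-3024/569, -1107/569)
C = (-16, 5)
E = (4, -35/4)

1. C_x = -16  [C is the reflection of D across F]
2. C_y = 5  [C is the reflection of D across F]
   → C = (-16, 5)
3. E_x = 4  [E divides BD with BE:ED = 1/4:3/4]
4. E_y = -35/4  [E divides BD with BE:ED = 1/4:3/4]
   → E = (4, -35/4)
5. A_x = -3024/569  [B, C, A are collinear ∩ FA ⟂ BC]
6. A_y = -1107/569  [B, C, A are collinear ∩ FA ⟂ BC]
   → A = (-3024/569, -1107/569)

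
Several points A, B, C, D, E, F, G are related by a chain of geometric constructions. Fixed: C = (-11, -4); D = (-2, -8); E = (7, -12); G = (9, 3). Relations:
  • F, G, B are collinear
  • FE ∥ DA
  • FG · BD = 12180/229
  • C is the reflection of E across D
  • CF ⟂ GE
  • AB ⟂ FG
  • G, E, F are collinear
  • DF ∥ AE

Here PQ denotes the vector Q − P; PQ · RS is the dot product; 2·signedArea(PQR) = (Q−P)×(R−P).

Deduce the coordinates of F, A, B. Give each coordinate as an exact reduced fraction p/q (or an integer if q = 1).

1. F_x = 1771/229  [G, E, F are collinear ∩ CF ⟂ GE]
2. F_y = -1488/229  [G, E, F are collinear ∩ CF ⟂ GE]
   → F = (1771/229, -1488/229)
3. A_x = -626/229  [DF ∥ AE ∩ FE ∥ DA]
4. A_y = -3092/229  [DF ∥ AE ∩ FE ∥ DA]
   → A = (-626/229, -3092/229)
5. B_x = 1519/229  [F, G, B are collinear ∩ AB ⟂ FG]
6. B_y = -3378/229  [F, G, B are collinear ∩ AB ⟂ FG]
   → B = (1519/229, -3378/229)

A = (-626/229, -3092/229)
B = (1519/229, -3378/229)
F = (1771/229, -1488/229)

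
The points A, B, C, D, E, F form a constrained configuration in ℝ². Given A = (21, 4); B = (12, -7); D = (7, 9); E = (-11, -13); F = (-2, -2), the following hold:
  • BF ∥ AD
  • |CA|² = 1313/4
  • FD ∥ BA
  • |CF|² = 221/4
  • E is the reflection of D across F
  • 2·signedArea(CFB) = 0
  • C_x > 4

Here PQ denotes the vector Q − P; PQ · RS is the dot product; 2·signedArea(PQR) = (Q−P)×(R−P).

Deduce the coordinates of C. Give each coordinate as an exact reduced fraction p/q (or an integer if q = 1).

C = (5, -9/2)

1. C_x = 5  [line 5·x + 14·y + 38 = 0 ∩ |CF|² = 221/4]
2. C_y = -9/2  [line 5·x + 14·y + 38 = 0 ∩ |CF|² = 221/4]
   → C = (5, -9/2)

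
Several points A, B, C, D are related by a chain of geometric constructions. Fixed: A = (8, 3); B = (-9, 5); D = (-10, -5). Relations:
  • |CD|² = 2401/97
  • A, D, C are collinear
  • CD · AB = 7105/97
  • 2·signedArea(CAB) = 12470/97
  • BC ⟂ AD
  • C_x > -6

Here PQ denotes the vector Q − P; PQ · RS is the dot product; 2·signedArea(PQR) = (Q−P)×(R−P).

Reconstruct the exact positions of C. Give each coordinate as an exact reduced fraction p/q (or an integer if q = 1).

C = (-529/97, -289/97)

1. C_x = -529/97  [A, D, C are collinear ∩ BC ⟂ AD]
2. C_y = -289/97  [A, D, C are collinear ∩ BC ⟂ AD]
   → C = (-529/97, -289/97)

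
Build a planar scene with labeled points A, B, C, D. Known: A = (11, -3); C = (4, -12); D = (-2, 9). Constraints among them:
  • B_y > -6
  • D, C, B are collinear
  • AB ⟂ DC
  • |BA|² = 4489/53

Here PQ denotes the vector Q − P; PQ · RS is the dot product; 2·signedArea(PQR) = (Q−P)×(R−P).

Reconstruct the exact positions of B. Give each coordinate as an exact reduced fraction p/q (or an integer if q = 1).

B = (114/53, -293/53)

1. B_x = 114/53  [D, C, B are collinear ∩ AB ⟂ DC]
2. B_y = -293/53  [D, C, B are collinear ∩ AB ⟂ DC]
   → B = (114/53, -293/53)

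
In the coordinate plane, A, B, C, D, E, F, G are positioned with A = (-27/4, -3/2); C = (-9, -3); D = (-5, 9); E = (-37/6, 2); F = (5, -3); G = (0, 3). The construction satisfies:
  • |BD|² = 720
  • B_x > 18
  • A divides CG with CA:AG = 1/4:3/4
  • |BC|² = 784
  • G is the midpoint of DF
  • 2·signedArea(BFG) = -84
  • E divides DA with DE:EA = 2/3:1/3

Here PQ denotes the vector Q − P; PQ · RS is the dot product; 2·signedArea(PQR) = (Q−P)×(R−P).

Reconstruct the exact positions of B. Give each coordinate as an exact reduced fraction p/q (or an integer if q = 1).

1. B_x = 19  [line -6·x + -5·y + 99 = 0 ∩ |BC|² = 784]
2. B_y = -3  [line -6·x + -5·y + 99 = 0 ∩ |BC|² = 784]
   → B = (19, -3)

B = (19, -3)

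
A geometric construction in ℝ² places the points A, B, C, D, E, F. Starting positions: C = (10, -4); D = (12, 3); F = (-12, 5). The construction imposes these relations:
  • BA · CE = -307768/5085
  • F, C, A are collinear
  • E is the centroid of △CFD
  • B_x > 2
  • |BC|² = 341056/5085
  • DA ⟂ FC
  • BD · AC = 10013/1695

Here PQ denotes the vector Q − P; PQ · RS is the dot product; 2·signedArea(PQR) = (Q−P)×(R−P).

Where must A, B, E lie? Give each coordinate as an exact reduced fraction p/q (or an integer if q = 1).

1. A_x = 5232/565  [F, C, A are collinear ∩ DA ⟂ FC]
2. A_y = -2089/565  [F, C, A are collinear ∩ DA ⟂ FC]
   → A = (5232/565, -2089/565)
3. B_x = 4102/1695  [line -418/565·x + 171/565·y + 3496/1695 = 0 ∩ |BC|² = 341056/5085]
4. B_y = -508/565  [line -418/565·x + 171/565·y + 3496/1695 = 0 ∩ |BC|² = 341056/5085]
   → B = (4102/1695, -508/565)
5. E_x = 10/3  [BA · CE = -307768/5085 ∩ E is the centroid of △CFD]
6. E_y = 4/3  [BA · CE = -307768/5085 ∩ E is the centroid of △CFD]
   → E = (10/3, 4/3)

A = (5232/565, -2089/565)
B = (4102/1695, -508/565)
E = (10/3, 4/3)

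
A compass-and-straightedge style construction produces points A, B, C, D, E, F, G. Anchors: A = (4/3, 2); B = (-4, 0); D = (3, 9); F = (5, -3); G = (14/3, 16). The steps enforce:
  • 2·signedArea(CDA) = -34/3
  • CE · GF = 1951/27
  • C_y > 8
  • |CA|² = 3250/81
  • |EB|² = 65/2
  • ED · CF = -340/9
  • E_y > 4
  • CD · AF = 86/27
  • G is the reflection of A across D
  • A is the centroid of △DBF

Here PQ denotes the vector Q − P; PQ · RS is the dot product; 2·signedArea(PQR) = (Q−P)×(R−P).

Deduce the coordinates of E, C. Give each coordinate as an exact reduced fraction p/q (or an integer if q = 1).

C = (11/9, 25/3)
E = (-1/2, 9/2)

1. C_x = 11/9  [CD · AF = 86/27 ∩ 2·signedArea(CDA) = -34/3]
2. C_y = 25/3  [CD · AF = 86/27 ∩ 2·signedArea(CDA) = -34/3]
   → C = (11/9, 25/3)
3. E_x = -1/2  [ED · CF = -340/9 ∩ CE · GF = 1951/27]
4. E_y = 9/2  [ED · CF = -340/9 ∩ CE · GF = 1951/27]
   → E = (-1/2, 9/2)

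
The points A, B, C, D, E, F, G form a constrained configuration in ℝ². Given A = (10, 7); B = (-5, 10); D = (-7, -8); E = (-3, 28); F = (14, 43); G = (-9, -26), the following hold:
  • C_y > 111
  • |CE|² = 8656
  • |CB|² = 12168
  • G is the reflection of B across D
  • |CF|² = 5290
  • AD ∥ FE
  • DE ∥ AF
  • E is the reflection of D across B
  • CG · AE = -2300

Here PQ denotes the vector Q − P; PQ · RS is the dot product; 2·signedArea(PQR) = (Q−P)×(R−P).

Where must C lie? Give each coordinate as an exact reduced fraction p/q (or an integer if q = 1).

C = (37, 112)

1. C_x = 37  [line 13·x + -21·y + 1871 = 0 ∩ |CB|² = 12168]
2. C_y = 112  [line 13·x + -21·y + 1871 = 0 ∩ |CB|² = 12168]
   → C = (37, 112)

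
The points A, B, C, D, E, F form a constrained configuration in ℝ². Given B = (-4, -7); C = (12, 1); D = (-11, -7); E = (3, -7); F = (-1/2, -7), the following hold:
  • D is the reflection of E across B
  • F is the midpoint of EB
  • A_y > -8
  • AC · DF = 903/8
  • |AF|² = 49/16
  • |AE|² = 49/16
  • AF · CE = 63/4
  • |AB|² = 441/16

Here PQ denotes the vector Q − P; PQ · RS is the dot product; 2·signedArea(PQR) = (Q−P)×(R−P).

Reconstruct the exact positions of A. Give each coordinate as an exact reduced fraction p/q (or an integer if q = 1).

A = (5/4, -7)

1. A_x = 5/4  [AF · CE = 63/4 ∩ AC · DF = 903/8]
2. A_y = -7  [AF · CE = 63/4 ∩ AC · DF = 903/8]
   → A = (5/4, -7)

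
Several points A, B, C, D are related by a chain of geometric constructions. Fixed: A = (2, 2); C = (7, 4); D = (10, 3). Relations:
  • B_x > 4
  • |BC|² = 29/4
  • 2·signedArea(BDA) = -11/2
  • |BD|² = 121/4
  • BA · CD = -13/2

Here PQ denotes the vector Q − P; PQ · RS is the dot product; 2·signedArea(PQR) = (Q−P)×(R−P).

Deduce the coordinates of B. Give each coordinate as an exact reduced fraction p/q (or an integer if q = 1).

B = (9/2, 3)

1. B_x = 9/2  [2·signedArea(BDA) = -11/2 ∩ BA · CD = -13/2]
2. B_y = 3  [2·signedArea(BDA) = -11/2 ∩ BA · CD = -13/2]
   → B = (9/2, 3)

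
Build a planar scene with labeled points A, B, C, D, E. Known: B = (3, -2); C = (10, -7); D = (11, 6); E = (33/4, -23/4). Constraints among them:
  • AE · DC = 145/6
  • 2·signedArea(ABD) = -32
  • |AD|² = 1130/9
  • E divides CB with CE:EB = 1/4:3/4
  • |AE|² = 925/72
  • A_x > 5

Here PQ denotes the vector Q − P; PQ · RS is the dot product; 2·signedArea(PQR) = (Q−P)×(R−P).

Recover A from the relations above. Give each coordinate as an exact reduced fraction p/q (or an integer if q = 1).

1. A_x = 16/3  [2·signedArea(ABD) = -32 ∩ AE · DC = 145/6]
2. A_y = -11/3  [2·signedArea(ABD) = -32 ∩ AE · DC = 145/6]
   → A = (16/3, -11/3)

A = (16/3, -11/3)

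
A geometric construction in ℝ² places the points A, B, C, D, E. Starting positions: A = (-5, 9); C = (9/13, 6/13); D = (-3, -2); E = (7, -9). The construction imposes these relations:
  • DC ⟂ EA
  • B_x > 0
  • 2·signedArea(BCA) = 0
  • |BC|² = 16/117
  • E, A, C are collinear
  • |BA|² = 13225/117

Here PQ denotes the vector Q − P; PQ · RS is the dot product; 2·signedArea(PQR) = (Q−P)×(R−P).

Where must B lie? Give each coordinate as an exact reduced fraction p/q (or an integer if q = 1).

B = (35/39, 2/13)

1. B_x = 35/39  [line -111/13·x + -74/13·y + 111/13 = 0 ∩ |BA|² = 13225/117]
2. B_y = 2/13  [line -111/13·x + -74/13·y + 111/13 = 0 ∩ |BA|² = 13225/117]
   → B = (35/39, 2/13)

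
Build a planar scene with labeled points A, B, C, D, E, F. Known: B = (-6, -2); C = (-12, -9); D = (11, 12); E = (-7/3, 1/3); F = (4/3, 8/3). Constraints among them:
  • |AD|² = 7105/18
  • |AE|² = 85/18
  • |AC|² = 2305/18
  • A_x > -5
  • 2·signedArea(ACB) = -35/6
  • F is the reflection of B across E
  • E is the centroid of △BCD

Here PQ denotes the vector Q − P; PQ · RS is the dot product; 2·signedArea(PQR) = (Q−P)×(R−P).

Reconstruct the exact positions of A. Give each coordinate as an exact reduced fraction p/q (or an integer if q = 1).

A = (-25/6, -5/6)

1. A_x = -25/6  [line -7·x + 6·y + -145/6 = 0 ∩ |AC|² = 2305/18]
2. A_y = -5/6  [line -7·x + 6·y + -145/6 = 0 ∩ |AC|² = 2305/18]
   → A = (-25/6, -5/6)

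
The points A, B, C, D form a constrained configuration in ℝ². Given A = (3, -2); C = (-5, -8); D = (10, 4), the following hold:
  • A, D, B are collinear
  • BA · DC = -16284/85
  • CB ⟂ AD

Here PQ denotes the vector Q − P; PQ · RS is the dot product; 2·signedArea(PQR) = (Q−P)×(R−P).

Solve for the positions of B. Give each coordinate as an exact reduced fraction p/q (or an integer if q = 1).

1. B_x = -389/85  [A, D, B are collinear ∩ CB ⟂ AD]
2. B_y = -722/85  [A, D, B are collinear ∩ CB ⟂ AD]
   → B = (-389/85, -722/85)

B = (-389/85, -722/85)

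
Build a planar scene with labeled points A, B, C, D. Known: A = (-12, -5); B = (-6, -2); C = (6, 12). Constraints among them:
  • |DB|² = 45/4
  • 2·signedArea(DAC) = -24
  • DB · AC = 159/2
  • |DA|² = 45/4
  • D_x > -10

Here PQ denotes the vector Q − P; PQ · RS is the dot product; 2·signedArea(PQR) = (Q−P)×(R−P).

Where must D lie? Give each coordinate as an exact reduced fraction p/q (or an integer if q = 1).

1. D_x = -9  [2·signedArea(DAC) = -24 ∩ DB · AC = 159/2]
2. D_y = -7/2  [2·signedArea(DAC) = -24 ∩ DB · AC = 159/2]
   → D = (-9, -7/2)

D = (-9, -7/2)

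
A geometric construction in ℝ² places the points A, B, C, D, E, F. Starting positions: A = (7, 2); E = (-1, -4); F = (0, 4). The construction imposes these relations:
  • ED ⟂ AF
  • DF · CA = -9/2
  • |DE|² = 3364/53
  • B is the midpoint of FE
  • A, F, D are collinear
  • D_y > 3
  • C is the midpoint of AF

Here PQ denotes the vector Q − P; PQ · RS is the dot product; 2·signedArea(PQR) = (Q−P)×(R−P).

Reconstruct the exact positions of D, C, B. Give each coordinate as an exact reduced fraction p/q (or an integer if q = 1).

1. D_x = 63/53  [A, F, D are collinear ∩ ED ⟂ AF]
2. D_y = 194/53  [A, F, D are collinear ∩ ED ⟂ AF]
   → D = (63/53, 194/53)
3. C_x = 7/2  [C is the midpoint of AF]
4. C_y = 3  [C is the midpoint of AF]
   → C = (7/2, 3)
5. B_x = -1/2  [B is the midpoint of FE]
6. B_y = 0  [B is the midpoint of FE]
   → B = (-1/2, 0)

B = (-1/2, 0)
C = (7/2, 3)
D = (63/53, 194/53)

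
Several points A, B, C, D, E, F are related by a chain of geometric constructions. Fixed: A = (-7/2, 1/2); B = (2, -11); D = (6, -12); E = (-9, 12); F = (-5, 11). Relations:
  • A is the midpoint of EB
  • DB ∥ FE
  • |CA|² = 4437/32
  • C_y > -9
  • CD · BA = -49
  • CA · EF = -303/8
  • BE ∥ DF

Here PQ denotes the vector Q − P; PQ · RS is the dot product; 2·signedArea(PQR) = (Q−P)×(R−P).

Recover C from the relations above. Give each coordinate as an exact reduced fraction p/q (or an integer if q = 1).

C = (29/8, -71/8)

1. C_x = 29/8  [CD · BA = -49 ∩ CA · EF = -303/8]
2. C_y = -71/8  [CD · BA = -49 ∩ CA · EF = -303/8]
   → C = (29/8, -71/8)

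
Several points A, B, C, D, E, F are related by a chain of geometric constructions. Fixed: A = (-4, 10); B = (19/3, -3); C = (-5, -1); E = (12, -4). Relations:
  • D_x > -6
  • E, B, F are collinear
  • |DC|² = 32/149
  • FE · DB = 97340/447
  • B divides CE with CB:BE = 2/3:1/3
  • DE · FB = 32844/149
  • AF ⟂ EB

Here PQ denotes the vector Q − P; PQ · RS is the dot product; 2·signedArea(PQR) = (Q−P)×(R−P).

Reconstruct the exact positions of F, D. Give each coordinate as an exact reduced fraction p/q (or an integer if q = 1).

1. F_x = -881/149  [E, B, F are collinear ∩ AF ⟂ EB]
2. F_y = -125/149  [E, B, F are collinear ∩ AF ⟂ EB]
   → F = (-881/149, -125/149)
3. D_x = -813/149  [line -5474/447·x + 322/149·y + -9660/149 = 0 ∩ |DC|² = 32/149]
4. D_y = -137/149  [line -5474/447·x + 322/149·y + -9660/149 = 0 ∩ |DC|² = 32/149]
   → D = (-813/149, -137/149)

D = (-813/149, -137/149)
F = (-881/149, -125/149)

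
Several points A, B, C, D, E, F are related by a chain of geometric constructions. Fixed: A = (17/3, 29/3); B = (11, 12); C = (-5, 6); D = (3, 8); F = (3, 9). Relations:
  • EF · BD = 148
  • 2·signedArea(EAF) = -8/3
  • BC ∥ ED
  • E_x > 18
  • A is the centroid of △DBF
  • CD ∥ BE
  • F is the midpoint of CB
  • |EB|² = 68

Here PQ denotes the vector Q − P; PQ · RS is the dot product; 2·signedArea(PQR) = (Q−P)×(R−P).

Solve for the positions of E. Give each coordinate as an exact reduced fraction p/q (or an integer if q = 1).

1. E_x = 19  [BC ∥ ED ∩ CD ∥ BE]
2. E_y = 14  [BC ∥ ED ∩ CD ∥ BE]
   → E = (19, 14)

E = (19, 14)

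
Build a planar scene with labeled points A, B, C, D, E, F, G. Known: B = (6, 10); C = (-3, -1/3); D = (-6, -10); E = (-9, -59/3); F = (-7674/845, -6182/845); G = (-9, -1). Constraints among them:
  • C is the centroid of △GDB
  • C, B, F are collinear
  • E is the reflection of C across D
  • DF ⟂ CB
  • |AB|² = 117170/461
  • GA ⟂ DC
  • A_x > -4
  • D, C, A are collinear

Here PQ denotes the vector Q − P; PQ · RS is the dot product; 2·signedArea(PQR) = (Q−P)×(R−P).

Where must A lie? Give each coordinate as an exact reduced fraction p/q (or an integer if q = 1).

A = (-1713/461, -1217/461)

1. A_x = -1713/461  [D, C, A are collinear ∩ GA ⟂ DC]
2. A_y = -1217/461  [D, C, A are collinear ∩ GA ⟂ DC]
   → A = (-1713/461, -1217/461)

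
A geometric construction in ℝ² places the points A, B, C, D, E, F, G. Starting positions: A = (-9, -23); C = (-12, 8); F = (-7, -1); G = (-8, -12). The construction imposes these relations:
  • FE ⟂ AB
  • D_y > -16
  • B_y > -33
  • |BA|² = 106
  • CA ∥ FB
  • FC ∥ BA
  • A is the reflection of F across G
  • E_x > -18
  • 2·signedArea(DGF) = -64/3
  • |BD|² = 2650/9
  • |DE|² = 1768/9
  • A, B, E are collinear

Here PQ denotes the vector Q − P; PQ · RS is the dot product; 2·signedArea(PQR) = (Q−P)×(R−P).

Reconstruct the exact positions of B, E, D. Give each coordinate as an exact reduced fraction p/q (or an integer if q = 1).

1. B_x = -4  [FC ∥ BA ∩ CA ∥ FB]
2. B_y = -32  [FC ∥ BA ∩ CA ∥ FB]
   → B = (-4, -32)
3. E_x = -947/53  [A, B, E are collinear ∩ FE ⟂ AB]
4. E_y = -373/53  [A, B, E are collinear ∩ FE ⟂ AB]
   → E = (-947/53, -373/53)
5. D_x = -19/3  [line -11·x + 1·y + -164/3 = 0 ∩ |BD|² = 2650/9]
6. D_y = -15  [line -11·x + 1·y + -164/3 = 0 ∩ |BD|² = 2650/9]
   → D = (-19/3, -15)

B = (-4, -32)
D = (-19/3, -15)
E = (-947/53, -373/53)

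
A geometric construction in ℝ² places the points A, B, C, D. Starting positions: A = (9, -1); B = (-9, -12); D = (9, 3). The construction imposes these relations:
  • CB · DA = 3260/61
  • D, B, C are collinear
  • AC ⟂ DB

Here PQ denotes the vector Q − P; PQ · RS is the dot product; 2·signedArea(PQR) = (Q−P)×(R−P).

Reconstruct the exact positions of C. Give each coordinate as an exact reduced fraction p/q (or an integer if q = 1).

1. C_x = 429/61  [D, B, C are collinear ∩ AC ⟂ DB]
2. C_y = 83/61  [D, B, C are collinear ∩ AC ⟂ DB]
   → C = (429/61, 83/61)

C = (429/61, 83/61)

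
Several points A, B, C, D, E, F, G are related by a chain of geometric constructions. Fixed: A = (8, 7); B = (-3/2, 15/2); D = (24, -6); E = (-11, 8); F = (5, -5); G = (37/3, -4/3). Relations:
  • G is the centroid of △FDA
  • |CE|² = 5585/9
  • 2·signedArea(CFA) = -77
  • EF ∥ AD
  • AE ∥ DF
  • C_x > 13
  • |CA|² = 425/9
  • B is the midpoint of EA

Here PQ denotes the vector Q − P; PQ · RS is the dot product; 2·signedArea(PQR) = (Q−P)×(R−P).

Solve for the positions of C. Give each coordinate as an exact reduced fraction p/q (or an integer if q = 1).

1. C_x = 40/3  [line -12·x + 3·y + 152 = 0 ∩ |CE|² = 5585/9]
2. C_y = 8/3  [line -12·x + 3·y + 152 = 0 ∩ |CE|² = 5585/9]
   → C = (40/3, 8/3)

C = (40/3, 8/3)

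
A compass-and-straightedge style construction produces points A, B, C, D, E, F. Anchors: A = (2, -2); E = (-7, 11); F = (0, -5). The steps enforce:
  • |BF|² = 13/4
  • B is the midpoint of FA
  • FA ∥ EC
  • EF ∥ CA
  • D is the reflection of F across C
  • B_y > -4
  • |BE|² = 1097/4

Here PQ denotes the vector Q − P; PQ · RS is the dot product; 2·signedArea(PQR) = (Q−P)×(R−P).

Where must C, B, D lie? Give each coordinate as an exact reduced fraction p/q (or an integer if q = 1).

1. C_x = -5  [EF ∥ CA ∩ FA ∥ EC]
2. C_y = 14  [EF ∥ CA ∩ FA ∥ EC]
   → C = (-5, 14)
3. B_x = 1  [B is the midpoint of FA]
4. B_y = -7/2  [B is the midpoint of FA]
   → B = (1, -7/2)
5. D_x = -10  [D is the reflection of F across C]
6. D_y = 33  [D is the reflection of F across C]
   → D = (-10, 33)

B = (1, -7/2)
C = (-5, 14)
D = (-10, 33)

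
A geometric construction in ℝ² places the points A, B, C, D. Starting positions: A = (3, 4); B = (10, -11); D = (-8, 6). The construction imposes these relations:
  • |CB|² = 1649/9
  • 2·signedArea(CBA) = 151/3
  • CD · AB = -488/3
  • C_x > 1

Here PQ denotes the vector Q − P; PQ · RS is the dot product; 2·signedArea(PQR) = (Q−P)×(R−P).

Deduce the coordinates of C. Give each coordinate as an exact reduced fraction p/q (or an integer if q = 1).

C = (5/3, -1/3)

1. C_x = 5/3  [2·signedArea(CBA) = 151/3 ∩ CD · AB = -488/3]
2. C_y = -1/3  [2·signedArea(CBA) = 151/3 ∩ CD · AB = -488/3]
   → C = (5/3, -1/3)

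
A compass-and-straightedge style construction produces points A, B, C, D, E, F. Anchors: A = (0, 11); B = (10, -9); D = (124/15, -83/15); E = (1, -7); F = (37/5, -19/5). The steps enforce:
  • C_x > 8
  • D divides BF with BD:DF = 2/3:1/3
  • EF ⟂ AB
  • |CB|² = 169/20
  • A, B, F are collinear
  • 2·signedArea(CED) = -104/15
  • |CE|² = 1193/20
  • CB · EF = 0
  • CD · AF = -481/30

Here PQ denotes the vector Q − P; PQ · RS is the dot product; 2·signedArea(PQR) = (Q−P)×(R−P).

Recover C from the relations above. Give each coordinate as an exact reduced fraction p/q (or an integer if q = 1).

1. C_x = 87/10  [CB · EF = 0 ∩ CD · AF = -481/30]
2. C_y = -32/5  [CB · EF = 0 ∩ CD · AF = -481/30]
   → C = (87/10, -32/5)

C = (87/10, -32/5)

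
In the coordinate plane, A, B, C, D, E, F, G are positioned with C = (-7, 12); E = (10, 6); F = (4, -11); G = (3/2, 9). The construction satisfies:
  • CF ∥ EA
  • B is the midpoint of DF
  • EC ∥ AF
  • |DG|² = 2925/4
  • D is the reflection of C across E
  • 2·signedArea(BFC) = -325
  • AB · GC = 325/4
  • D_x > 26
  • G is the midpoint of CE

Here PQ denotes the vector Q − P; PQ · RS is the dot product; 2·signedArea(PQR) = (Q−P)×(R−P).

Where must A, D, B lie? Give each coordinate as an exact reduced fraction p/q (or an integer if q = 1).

1. A_x = 21  [EC ∥ AF ∩ CF ∥ EA]
2. A_y = -17  [EC ∥ AF ∩ CF ∥ EA]
   → A = (21, -17)
3. D_x = 27  [D is the reflection of C across E]
4. D_y = 0  [D is the reflection of C across E]
   → D = (27, 0)
5. B_x = 31/2  [B is the midpoint of DF]
6. B_y = -11/2  [B is the midpoint of DF]
   → B = (31/2, -11/2)

A = (21, -17)
B = (31/2, -11/2)
D = (27, 0)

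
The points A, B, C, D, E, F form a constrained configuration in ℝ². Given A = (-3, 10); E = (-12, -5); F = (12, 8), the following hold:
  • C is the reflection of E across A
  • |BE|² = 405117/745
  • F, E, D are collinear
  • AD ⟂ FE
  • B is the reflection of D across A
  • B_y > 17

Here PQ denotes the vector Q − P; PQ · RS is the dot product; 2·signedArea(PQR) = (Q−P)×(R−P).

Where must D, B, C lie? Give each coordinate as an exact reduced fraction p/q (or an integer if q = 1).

1. D_x = 924/745  [F, E, D are collinear ∩ AD ⟂ FE]
2. D_y = 1618/745  [F, E, D are collinear ∩ AD ⟂ FE]
   → D = (924/745, 1618/745)
3. B_x = -5394/745  [B is the reflection of D across A]
4. B_y = 13282/745  [B is the reflection of D across A]
   → B = (-5394/745, 13282/745)
5. C_x = 6  [C is the reflection of E across A]
6. C_y = 25  [C is the reflection of E across A]
   → C = (6, 25)

B = (-5394/745, 13282/745)
C = (6, 25)
D = (924/745, 1618/745)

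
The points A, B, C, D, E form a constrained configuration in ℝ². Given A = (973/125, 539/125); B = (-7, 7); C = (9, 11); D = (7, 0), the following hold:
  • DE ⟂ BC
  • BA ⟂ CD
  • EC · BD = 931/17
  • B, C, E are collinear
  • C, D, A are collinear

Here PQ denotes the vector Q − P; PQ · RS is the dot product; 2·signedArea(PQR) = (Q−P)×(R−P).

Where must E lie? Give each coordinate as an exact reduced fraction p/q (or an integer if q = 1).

1. E_x = 77/17  [B, C, E are collinear ∩ DE ⟂ BC]
2. E_y = 168/17  [B, C, E are collinear ∩ DE ⟂ BC]
   → E = (77/17, 168/17)

E = (77/17, 168/17)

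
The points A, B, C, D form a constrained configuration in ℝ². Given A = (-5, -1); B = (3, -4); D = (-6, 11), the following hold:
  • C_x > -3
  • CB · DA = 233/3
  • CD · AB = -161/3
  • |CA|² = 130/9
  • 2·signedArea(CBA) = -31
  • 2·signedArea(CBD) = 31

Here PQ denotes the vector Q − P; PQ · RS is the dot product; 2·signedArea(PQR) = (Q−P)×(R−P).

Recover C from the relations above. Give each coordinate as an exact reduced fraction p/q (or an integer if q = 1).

C = (-8/3, 2)

1. C_x = -8/3  [CB · DA = 233/3 ∩ 2·signedArea(CBD) = 31]
2. C_y = 2  [CB · DA = 233/3 ∩ 2·signedArea(CBD) = 31]
   → C = (-8/3, 2)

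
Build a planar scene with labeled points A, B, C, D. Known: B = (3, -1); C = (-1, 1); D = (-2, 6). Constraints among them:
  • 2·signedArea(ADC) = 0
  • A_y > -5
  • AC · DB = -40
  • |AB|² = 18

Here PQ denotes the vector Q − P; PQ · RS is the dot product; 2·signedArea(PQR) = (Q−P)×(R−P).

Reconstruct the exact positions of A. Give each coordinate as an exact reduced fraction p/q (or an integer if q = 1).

A = (0, -4)

1. A_x = 0  [2·signedArea(ADC) = 0 ∩ AC · DB = -40]
2. A_y = -4  [2·signedArea(ADC) = 0 ∩ AC · DB = -40]
   → A = (0, -4)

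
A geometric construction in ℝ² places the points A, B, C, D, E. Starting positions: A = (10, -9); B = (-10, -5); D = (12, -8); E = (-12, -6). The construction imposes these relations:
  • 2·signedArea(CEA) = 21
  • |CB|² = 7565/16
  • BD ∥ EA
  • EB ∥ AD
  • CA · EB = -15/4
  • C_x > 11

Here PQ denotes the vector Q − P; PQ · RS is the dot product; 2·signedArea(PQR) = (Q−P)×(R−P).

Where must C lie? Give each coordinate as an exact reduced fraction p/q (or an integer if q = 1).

1. C_x = 23/2  [2·signedArea(CEA) = 21 ∩ CA · EB = -15/4]
2. C_y = -33/4  [2·signedArea(CEA) = 21 ∩ CA · EB = -15/4]
   → C = (23/2, -33/4)

C = (23/2, -33/4)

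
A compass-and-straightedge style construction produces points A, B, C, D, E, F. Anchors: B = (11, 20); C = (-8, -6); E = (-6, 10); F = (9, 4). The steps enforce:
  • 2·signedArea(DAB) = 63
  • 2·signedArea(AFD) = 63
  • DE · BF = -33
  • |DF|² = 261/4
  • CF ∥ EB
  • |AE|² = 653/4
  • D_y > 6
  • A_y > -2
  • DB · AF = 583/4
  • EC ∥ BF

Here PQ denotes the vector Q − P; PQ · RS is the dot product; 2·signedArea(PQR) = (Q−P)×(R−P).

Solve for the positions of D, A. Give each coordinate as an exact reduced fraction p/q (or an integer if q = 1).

A = (1/2, -1)
D = (3/2, 7)

1. D_x = 3/2  [line 2·x + 16·y + -115 = 0 ∩ |DF|² = 261/4]
2. D_y = 7  [line 2·x + 16·y + -115 = 0 ∩ |DF|² = 261/4]
   → D = (3/2, 7)
3. A_x = 1/2  [DB · AF = 583/4 ∩ 2·signedArea(AFD) = 63]
4. A_y = -1  [DB · AF = 583/4 ∩ 2·signedArea(AFD) = 63]
   → A = (1/2, -1)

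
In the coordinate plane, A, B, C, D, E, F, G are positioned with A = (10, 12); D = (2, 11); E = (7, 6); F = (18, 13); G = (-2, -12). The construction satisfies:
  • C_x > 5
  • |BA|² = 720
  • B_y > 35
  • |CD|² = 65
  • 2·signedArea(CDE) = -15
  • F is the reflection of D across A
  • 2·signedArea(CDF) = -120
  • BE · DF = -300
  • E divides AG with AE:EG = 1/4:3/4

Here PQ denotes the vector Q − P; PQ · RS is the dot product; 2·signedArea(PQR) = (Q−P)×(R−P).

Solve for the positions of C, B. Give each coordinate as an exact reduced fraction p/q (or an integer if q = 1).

B = (22, 36)
C = (6, 4)

1. C_x = 6  [2·signedArea(CDE) = -15 ∩ 2·signedArea(CDF) = -120]
2. C_y = 4  [2·signedArea(CDE) = -15 ∩ 2·signedArea(CDF) = -120]
   → C = (6, 4)
3. B_x = 22  [line -16·x + -2·y + 424 = 0 ∩ |BA|² = 720]
4. B_y = 36  [line -16·x + -2·y + 424 = 0 ∩ |BA|² = 720]
   → B = (22, 36)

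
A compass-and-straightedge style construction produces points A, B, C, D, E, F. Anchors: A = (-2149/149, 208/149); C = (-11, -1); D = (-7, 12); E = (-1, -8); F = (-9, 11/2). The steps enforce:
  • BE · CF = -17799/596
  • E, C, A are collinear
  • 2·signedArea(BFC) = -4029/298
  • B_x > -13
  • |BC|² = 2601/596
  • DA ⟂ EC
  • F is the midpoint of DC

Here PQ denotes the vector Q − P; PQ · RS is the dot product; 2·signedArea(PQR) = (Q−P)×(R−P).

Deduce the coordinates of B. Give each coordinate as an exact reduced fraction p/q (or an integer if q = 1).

1. B_x = -1894/149  [2·signedArea(BFC) = -4029/298 ∩ BE · CF = -17799/596]
2. B_y = 59/298  [2·signedArea(BFC) = -4029/298 ∩ BE · CF = -17799/596]
   → B = (-1894/149, 59/298)

B = (-1894/149, 59/298)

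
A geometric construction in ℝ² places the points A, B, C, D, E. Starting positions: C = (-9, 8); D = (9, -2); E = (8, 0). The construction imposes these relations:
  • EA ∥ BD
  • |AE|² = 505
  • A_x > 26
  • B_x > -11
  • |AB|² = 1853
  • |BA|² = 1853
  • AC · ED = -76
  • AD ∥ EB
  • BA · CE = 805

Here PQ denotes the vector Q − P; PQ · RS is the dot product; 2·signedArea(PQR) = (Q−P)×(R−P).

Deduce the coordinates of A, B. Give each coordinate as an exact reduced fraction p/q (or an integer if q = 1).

A = (27, -12)
B = (-10, 10)

1. A_x = 27  [line -1·x + 2·y + 51 = 0 ∩ |AE|² = 505]
2. A_y = -12  [line -1·x + 2·y + 51 = 0 ∩ |AE|² = 505]
   → A = (27, -12)
3. B_x = -10  [EA ∥ BD ∩ AD ∥ EB]
4. B_y = 10  [EA ∥ BD ∩ AD ∥ EB]
   → B = (-10, 10)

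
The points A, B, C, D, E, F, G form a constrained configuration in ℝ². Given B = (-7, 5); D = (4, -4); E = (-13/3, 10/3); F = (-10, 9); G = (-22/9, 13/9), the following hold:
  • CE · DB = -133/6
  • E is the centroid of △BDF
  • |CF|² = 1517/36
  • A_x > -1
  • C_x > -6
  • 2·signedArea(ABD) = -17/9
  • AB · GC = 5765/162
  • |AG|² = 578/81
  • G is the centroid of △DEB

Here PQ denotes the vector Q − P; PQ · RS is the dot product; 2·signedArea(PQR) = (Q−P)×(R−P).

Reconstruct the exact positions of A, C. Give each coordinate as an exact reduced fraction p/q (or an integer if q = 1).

1. A_x = -5/9  [line 9·x + 11·y + 89/9 = 0 ∩ |AG|² = 578/81]
2. A_y = -4/9  [line 9·x + 11·y + 89/9 = 0 ∩ |AG|² = 578/81]
   → A = (-5/9, -4/9)
3. C_x = -17/3  [AB · GC = 5765/162 ∩ CE · DB = -133/6]
4. C_y = 25/6  [AB · GC = 5765/162 ∩ CE · DB = -133/6]
   → C = (-17/3, 25/6)

A = (-5/9, -4/9)
C = (-17/3, 25/6)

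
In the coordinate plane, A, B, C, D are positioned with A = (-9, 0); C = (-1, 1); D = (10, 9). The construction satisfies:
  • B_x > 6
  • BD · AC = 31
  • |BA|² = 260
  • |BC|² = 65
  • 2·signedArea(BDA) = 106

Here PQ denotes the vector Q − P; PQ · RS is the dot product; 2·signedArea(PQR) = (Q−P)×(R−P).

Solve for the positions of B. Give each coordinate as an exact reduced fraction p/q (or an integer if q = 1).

1. B_x = 7  [2·signedArea(BDA) = 106 ∩ BD · AC = 31]
2. B_y = 2  [2·signedArea(BDA) = 106 ∩ BD · AC = 31]
   → B = (7, 2)

B = (7, 2)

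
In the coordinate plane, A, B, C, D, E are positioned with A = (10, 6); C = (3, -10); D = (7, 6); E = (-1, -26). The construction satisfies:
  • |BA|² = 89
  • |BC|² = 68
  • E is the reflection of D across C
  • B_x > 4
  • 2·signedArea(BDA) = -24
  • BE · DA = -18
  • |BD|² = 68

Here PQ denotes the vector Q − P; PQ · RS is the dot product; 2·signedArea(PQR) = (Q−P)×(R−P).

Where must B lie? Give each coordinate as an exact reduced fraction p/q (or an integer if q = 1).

1. B_x = 5  [BE · DA = -18 ∩ 2·signedArea(BDA) = -24]
2. B_y = -2  [BE · DA = -18 ∩ 2·signedArea(BDA) = -24]
   → B = (5, -2)

B = (5, -2)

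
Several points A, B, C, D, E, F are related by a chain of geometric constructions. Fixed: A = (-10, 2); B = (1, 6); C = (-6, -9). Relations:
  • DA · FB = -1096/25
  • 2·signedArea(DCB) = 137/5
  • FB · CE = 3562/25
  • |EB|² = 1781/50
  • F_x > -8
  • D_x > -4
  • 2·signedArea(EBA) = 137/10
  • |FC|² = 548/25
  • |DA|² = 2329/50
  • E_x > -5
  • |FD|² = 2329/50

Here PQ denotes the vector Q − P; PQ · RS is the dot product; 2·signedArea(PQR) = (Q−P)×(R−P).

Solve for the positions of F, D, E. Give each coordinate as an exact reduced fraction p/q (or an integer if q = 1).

1. D_x = -33/10  [line -15·x + 7·y + -272/5 = 0 ∩ |DA|² = 2329/50]
2. D_y = 7/10  [line -15·x + 7·y + -272/5 = 0 ∩ |DA|² = 2329/50]
   → D = (-33/10, 7/10)
3. F_x = -38/5  [line 67/10·x + -13/10·y + 2247/50 = 0 ∩ |FC|² = 548/25]
4. F_y = -23/5  [line 67/10·x + -13/10·y + 2247/50 = 0 ∩ |FC|² = 548/25]
   → F = (-38/5, -23/5)
5. E_x = -41/10  [FB · CE = 3562/25 ∩ 2·signedArea(EBA) = 137/10]
6. E_y = 29/10  [FB · CE = 3562/25 ∩ 2·signedArea(EBA) = 137/10]
   → E = (-41/10, 29/10)

D = (-33/10, 7/10)
E = (-41/10, 29/10)
F = (-38/5, -23/5)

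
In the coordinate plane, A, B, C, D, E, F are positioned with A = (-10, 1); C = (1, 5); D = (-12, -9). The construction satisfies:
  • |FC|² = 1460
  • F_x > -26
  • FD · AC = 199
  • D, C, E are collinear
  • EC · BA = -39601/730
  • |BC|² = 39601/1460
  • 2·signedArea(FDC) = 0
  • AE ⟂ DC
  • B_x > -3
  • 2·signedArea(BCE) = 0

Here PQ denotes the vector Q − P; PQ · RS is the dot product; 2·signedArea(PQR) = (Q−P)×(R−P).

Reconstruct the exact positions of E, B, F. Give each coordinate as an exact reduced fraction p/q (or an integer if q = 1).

B = (-1857/730, 432/365)
E = (-2222/365, -961/365)
F = (-25, -23)

1. E_x = -2222/365  [D, C, E are collinear ∩ AE ⟂ DC]
2. E_y = -961/365  [D, C, E are collinear ∩ AE ⟂ DC]
   → E = (-2222/365, -961/365)
3. B_x = -1857/730  [2·signedArea(BCE) = 0 ∩ EC · BA = -39601/730]
4. B_y = 432/365  [2·signedArea(BCE) = 0 ∩ EC · BA = -39601/730]
   → B = (-1857/730, 432/365)
5. F_x = -25  [2·signedArea(FDC) = 0 ∩ FD · AC = 199]
6. F_y = -23  [2·signedArea(FDC) = 0 ∩ FD · AC = 199]
   → F = (-25, -23)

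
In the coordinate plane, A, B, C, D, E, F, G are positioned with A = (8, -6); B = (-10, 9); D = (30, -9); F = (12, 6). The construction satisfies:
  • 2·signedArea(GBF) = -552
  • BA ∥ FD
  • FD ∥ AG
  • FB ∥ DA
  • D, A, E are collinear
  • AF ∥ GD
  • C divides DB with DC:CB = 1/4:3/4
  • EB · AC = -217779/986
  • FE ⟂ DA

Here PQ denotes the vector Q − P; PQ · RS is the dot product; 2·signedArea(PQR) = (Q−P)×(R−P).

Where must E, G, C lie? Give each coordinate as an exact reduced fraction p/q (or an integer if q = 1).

C = (20, -9/2)
E = (5088/493, -3114/493)
G = (26, -21)

1. E_x = 5088/493  [D, A, E are collinear ∩ FE ⟂ DA]
2. E_y = -3114/493  [D, A, E are collinear ∩ FE ⟂ DA]
   → E = (5088/493, -3114/493)
3. G_x = 26  [AF ∥ GD ∩ FD ∥ AG]
4. G_y = -21  [AF ∥ GD ∩ FD ∥ AG]
   → G = (26, -21)
5. C_x = 20  [C divides DB with DC:CB = 1/4:3/4]
6. C_y = -9/2  [C divides DB with DC:CB = 1/4:3/4]
   → C = (20, -9/2)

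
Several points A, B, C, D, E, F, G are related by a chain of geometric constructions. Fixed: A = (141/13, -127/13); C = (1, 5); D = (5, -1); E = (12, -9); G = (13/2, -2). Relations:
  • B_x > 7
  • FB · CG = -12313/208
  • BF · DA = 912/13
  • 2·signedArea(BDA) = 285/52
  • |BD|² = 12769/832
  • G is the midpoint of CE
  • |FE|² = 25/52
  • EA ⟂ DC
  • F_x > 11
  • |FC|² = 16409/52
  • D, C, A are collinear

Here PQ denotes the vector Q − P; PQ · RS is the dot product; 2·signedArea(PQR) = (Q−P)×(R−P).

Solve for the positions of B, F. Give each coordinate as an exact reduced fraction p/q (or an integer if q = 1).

1. B_x = 789/104  [line 114/13·x + 76/13·y + -2261/52 = 0 ∩ |BD|² = 12769/832]
2. B_y = -205/52  [line 114/13·x + 76/13·y + -2261/52 = 0 ∩ |BD|² = 12769/832]
   → B = (789/104, -205/52)
3. F_x = 297/26  [FB · CG = -12313/208 ∩ BF · DA = 912/13]
4. F_y = -122/13  [FB · CG = -12313/208 ∩ BF · DA = 912/13]
   → F = (297/26, -122/13)

B = (789/104, -205/52)
F = (297/26, -122/13)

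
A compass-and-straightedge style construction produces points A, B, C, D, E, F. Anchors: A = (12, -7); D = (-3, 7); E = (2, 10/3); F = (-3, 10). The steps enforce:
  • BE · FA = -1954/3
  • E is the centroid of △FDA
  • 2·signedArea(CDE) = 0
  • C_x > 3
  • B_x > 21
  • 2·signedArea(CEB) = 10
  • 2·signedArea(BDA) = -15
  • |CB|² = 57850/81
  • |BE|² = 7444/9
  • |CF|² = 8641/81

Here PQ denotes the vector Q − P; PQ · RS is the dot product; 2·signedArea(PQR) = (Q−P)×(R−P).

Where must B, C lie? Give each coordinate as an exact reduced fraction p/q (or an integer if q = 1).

B = (22, -52/3)
C = (11/3, 19/9)

1. B_x = 22  [2·signedArea(BDA) = -15 ∩ BE · FA = -1954/3]
2. B_y = -52/3  [2·signedArea(BDA) = -15 ∩ BE · FA = -1954/3]
   → B = (22, -52/3)
3. C_x = 11/3  [2·signedArea(CDE) = 0 ∩ 2·signedArea(CEB) = 10]
4. C_y = 19/9  [2·signedArea(CDE) = 0 ∩ 2·signedArea(CEB) = 10]
   → C = (11/3, 19/9)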